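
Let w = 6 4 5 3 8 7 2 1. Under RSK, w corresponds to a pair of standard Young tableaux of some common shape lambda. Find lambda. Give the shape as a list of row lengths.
Row-insert each entry into an empty tableau.

After inserting 6: P = [[6]].
After inserting 4: P = [[4], [6]].
After inserting 5: P = [[4, 5], [6]].
After inserting 3: P = [[3, 5], [4], [6]].
After inserting 8: P = [[3, 5, 8], [4], [6]].
After inserting 7: P = [[3, 5, 7], [4, 8], [6]].
After inserting 2: P = [[2, 5, 7], [3, 8], [4], [6]].
After inserting 1: P = [[1, 5, 7], [2, 8], [3], [4], [6]].

The final insertion tableau P = [[1, 5, 7], [2, 8], [3], [4], [6]] has shape [3, 2, 1, 1, 1].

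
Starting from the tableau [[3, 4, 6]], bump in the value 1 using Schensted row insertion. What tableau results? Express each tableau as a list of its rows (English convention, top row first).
[[1, 4, 6], [3]]

In row 1, 1 replaces 3 (the leftmost entry greater than 1); 3 is bumped to row 2. 3 starts a new row 2. The new tableau is [[1, 4, 6], [3]].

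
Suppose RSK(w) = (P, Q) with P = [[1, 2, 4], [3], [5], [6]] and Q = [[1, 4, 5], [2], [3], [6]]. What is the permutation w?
6 5 1 3 4 2

Reverse the RSK construction: for i from n down to 1, find the cell of Q containing i, remove the entry at that cell from P, and reverse-bump it up through P; the value ejected from row 1 is w(i).

Step i=6: Q has 6 at row 4, column 1; remove 6 from row 4 of P and reverse-bump: 6 enters row 3 and ejects 5; 5 enters row 2 and ejects 3; 3 enters row 1 and ejects 2. So w(6) = 2. P is now [[1, 3, 4], [5], [6]].
Step i=5: Q has 5 at row 1, column 3; remove that cell from P, ejecting 4. So w(5) = 4. P is now [[1, 3], [5], [6]].
Step i=4: Q has 4 at row 1, column 2; remove that cell from P, ejecting 3. So w(4) = 3. P is now [[1], [5], [6]].
Step i=3: Q has 3 at row 3, column 1; remove 6 from row 3 of P and reverse-bump: 6 enters row 2 and ejects 5; 5 enters row 1 and ejects 1. So w(3) = 1. P is now [[5], [6]].
Step i=2: Q has 2 at row 2, column 1; remove 6 from row 2 of P and reverse-bump: 6 enters row 1 and ejects 5. So w(2) = 5. P is now [[6]].
Step i=1: Q has 1 at row 1, column 1; remove that cell from P, ejecting 6. So w(1) = 6. P is now [].

So w = 6 5 1 3 4 2.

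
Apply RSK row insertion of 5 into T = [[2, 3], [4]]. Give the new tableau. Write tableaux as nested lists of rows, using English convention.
[[2, 3, 5], [4]]

5 is larger than every entry of row 1, so it is appended to row 1. The new tableau is [[2, 3, 5], [4]].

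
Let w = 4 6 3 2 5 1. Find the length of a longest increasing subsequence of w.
2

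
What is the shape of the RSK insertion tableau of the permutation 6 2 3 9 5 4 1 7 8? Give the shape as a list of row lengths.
[5, 2, 1, 1]

RSK row insertion gives P = [[1, 3, 4, 7, 8], [2, 9], [5], [6]], which has shape [5, 2, 1, 1].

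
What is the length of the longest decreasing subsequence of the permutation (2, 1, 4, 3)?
2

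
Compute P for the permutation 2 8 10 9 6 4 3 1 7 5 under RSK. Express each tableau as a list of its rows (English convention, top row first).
Insert 2: appended to row 1. P = [[2]].
Insert 8: appended to row 1. P = [[2, 8]].
Insert 10: appended to row 1. P = [[2, 8, 10]].
Insert 9: 9 bumps 10 from row 1; 10 starts row 2. P = [[2, 8, 9], [10]].
Insert 6: 6 bumps 8 from row 1; 8 bumps 10 from row 2; 10 starts row 3. P = [[2, 6, 9], [8], [10]].
Insert 4: 4 bumps 6 from row 1; 6 bumps 8 from row 2; 8 bumps 10 from row 3; 10 starts row 4. P = [[2, 4, 9], [6], [8], [10]].
Insert 3: 3 bumps 4 from row 1; 4 bumps 6 from row 2; 6 bumps 8 from row 3; 8 bumps 10 from row 4; 10 starts row 5. P = [[2, 3, 9], [4], [6], [8], [10]].
Insert 1: 1 bumps 2 from row 1; 2 bumps 4 from row 2; 4 bumps 6 from row 3; 6 bumps 8 from row 4; 8 bumps 10 from row 5; 10 starts row 6. P = [[1, 3, 9], [2], [4], [6], [8], [10]].
Insert 7: 7 bumps 9 from row 1; 9 appends to row 2. P = [[1, 3, 7], [2, 9], [4], [6], [8], [10]].
Insert 5: 5 bumps 7 from row 1; 7 bumps 9 from row 2; 9 appends to row 3. P = [[1, 3, 5], [2, 7], [4, 9], [6], [8], [10]].

So P = [[1, 3, 5], [2, 7], [4, 9], [6], [8], [10]].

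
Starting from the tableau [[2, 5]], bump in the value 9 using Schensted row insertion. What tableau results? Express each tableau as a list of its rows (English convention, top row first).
[[2, 5, 9]]

9 is larger than every entry of row 1, so it is appended to row 1. The new tableau is [[2, 5, 9]].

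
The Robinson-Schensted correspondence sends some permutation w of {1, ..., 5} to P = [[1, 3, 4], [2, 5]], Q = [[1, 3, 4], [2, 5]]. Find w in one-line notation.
2 1 3 5 4

Reverse the RSK construction: for i from n down to 1, find the cell of Q containing i, remove the entry at that cell from P, and reverse-bump it up through P; the value ejected from row 1 is w(i).

Step i=5: Q has 5 at row 2, column 2; remove 5 from row 2 of P and reverse-bump: 5 enters row 1 and ejects 4. So w(5) = 4. P is now [[1, 3, 5], [2]].
Step i=4: Q has 4 at row 1, column 3; remove that cell from P, ejecting 5. So w(4) = 5. P is now [[1, 3], [2]].
Step i=3: Q has 3 at row 1, column 2; remove that cell from P, ejecting 3. So w(3) = 3. P is now [[1], [2]].
Step i=2: Q has 2 at row 2, column 1; remove 2 from row 2 of P and reverse-bump: 2 enters row 1 and ejects 1. So w(2) = 1. P is now [[2]].
Step i=1: Q has 1 at row 1, column 1; remove that cell from P, ejecting 2. So w(1) = 2. P is now [].

So w = 2 1 3 5 4.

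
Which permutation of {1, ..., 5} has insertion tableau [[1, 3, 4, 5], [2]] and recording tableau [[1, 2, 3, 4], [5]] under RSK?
2 3 4 5 1

Reverse RSK: for i = n, n-1, ..., 1, locate i in Q, remove the corresponding corner cell from P, and reverse-bump its entry up through P; the value ejected from row 1 is w(i).

So w = 2 3 4 5 1.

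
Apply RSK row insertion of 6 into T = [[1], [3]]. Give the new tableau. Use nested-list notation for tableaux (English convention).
[[1, 6], [3]]

6 is larger than every entry of row 1, so it is appended to row 1. The new tableau is [[1, 6], [3]].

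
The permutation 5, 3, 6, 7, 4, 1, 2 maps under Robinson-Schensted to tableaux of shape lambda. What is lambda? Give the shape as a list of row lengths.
[3, 2, 2]

RSK row insertion gives P = [[1, 2, 7], [3, 4], [5, 6]], which has shape [3, 2, 2].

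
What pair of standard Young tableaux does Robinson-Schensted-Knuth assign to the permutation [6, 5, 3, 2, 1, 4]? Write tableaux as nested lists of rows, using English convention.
P = [[1, 4], [2], [3], [5], [6]], Q = [[1, 6], [2], [3], [4], [5]]

Insert each entry of the permutation into P by Schensted row insertion, recording in Q the position of each new cell.

Insert 6: appended to row 1. P = [[6]], Q = [[1]].
Insert 5: 5 bumps 6 from row 1; 6 starts row 2. P = [[5], [6]], Q = [[1], [2]].
Insert 3: 3 bumps 5 from row 1; 5 bumps 6 from row 2; 6 starts row 3. P = [[3], [5], [6]], Q = [[1], [2], [3]].
Insert 2: 2 bumps 3 from row 1; 3 bumps 5 from row 2; 5 bumps 6 from row 3; 6 starts row 4. P = [[2], [3], [5], [6]], Q = [[1], [2], [3], [4]].
Insert 1: 1 bumps 2 from row 1; 2 bumps 3 from row 2; 3 bumps 5 from row 3; 5 bumps 6 from row 4; 6 starts row 5. P = [[1], [2], [3], [5], [6]], Q = [[1], [2], [3], [4], [5]].
Insert 4: appended to row 1. P = [[1, 4], [2], [3], [5], [6]], Q = [[1, 6], [2], [3], [4], [5]].

So P = [[1, 4], [2], [3], [5], [6]], Q = [[1, 6], [2], [3], [4], [5]].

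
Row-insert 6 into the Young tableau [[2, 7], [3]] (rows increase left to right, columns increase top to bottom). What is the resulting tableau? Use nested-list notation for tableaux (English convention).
[[2, 6], [3, 7]]

In row 1, 6 replaces 7 (the leftmost entry greater than 6); 7 is bumped to row 2. 7 is appended to row 2. The new tableau is [[2, 6], [3, 7]].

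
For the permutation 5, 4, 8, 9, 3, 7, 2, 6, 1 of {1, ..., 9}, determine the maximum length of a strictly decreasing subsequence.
5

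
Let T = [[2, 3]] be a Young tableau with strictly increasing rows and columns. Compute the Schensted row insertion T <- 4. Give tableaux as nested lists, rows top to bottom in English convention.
[[2, 3, 4]]

4 is larger than every entry of row 1, so it is appended to row 1. The new tableau is [[2, 3, 4]].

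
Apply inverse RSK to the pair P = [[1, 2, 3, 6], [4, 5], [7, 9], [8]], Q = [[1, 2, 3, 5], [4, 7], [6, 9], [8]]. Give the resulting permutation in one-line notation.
Reverse the RSK construction: for i from n down to 1, find the cell of Q containing i, remove the entry at that cell from P, and reverse-bump it up through P; the value ejected from row 1 is w(i).

Step i=9: Q has 9 at row 3, column 2; remove 9 from row 3 of P and reverse-bump: 9 enters row 2 and ejects 5; 5 enters row 1 and ejects 3. So w(9) = 3. P is now [[1, 2, 5, 6], [4, 9], [7], [8]].
Step i=8: Q has 8 at row 4, column 1; remove 8 from row 4 of P and reverse-bump: 8 enters row 3 and ejects 7; 7 enters row 2 and ejects 4; 4 enters row 1 and ejects 2. So w(8) = 2. P is now [[1, 4, 5, 6], [7, 9], [8]].
Step i=7: Q has 7 at row 2, column 2; remove 9 from row 2 of P and reverse-bump: 9 enters row 1 and ejects 6. So w(7) = 6. P is now [[1, 4, 5, 9], [7], [8]].
Step i=6: Q has 6 at row 3, column 1; remove 8 from row 3 of P and reverse-bump: 8 enters row 2 and ejects 7; 7 enters row 1 and ejects 5. So w(6) = 5. P is now [[1, 4, 7, 9], [8]].
Step i=5: Q has 5 at row 1, column 4; remove that cell from P, ejecting 9. So w(5) = 9. P is now [[1, 4, 7], [8]].
Step i=4: Q has 4 at row 2, column 1; remove 8 from row 2 of P and reverse-bump: 8 enters row 1 and ejects 7. So w(4) = 7. P is now [[1, 4, 8]].
Step i=3: Q has 3 at row 1, column 3; remove that cell from P, ejecting 8. So w(3) = 8. P is now [[1, 4]].
Step i=2: Q has 2 at row 1, column 2; remove that cell from P, ejecting 4. So w(2) = 4. P is now [[1]].
Step i=1: Q has 1 at row 1, column 1; remove that cell from P, ejecting 1. So w(1) = 1. P is now [].

So w = 1 4 8 7 9 5 6 2 3.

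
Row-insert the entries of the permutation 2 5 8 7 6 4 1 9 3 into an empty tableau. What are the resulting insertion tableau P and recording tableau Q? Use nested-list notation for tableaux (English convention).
P = [[1, 3, 6, 9], [2, 4], [5], [7], [8]], Q = [[1, 2, 3, 8], [4, 9], [5], [6], [7]]

Insert each entry of the permutation into P by Schensted row insertion, recording in Q the position of each new cell.

After inserting 2: P = [[2]].
After inserting 5: P = [[2, 5]].
After inserting 8: P = [[2, 5, 8]].
After inserting 7: P = [[2, 5, 7], [8]].
After inserting 6: P = [[2, 5, 6], [7], [8]].
After inserting 4: P = [[2, 4, 6], [5], [7], [8]].
After inserting 1: P = [[1, 4, 6], [2], [5], [7], [8]].
After inserting 9: P = [[1, 4, 6, 9], [2], [5], [7], [8]].
After inserting 3: P = [[1, 3, 6, 9], [2, 4], [5], [7], [8]].

So P = [[1, 3, 6, 9], [2, 4], [5], [7], [8]], Q = [[1, 2, 3, 8], [4, 9], [5], [6], [7]].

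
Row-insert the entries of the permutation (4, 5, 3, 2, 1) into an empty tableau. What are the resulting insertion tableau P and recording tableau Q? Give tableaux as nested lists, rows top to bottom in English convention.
P = [[1, 5], [2], [3], [4]], Q = [[1, 2], [3], [4], [5]]

Insert each entry of the permutation into P by Schensted row insertion, recording in Q the position of each new cell.

Insert 4: appended to row 1. P = [[4]].
Insert 5: appended to row 1. P = [[4, 5]].
Insert 3: 3 bumps 4 from row 1; 4 starts row 2. P = [[3, 5], [4]].
Insert 2: 2 bumps 3 from row 1; 3 bumps 4 from row 2; 4 starts row 3. P = [[2, 5], [3], [4]].
Insert 1: 1 bumps 2 from row 1; 2 bumps 3 from row 2; 3 bumps 4 from row 3; 4 starts row 4. P = [[1, 5], [2], [3], [4]].

So P = [[1, 5], [2], [3], [4]], Q = [[1, 2], [3], [4], [5]].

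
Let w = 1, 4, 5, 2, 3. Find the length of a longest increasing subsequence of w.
3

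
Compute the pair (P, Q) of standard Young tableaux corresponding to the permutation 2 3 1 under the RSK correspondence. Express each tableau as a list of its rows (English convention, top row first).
Insert each entry of the permutation into P by Schensted row insertion, recording in Q the position of each new cell.

Insert 2: appended to row 1. P = [[2]].
Insert 3: appended to row 1. P = [[2, 3]].
Insert 1: 1 bumps 2 from row 1; 2 starts row 2. P = [[1, 3], [2]].

So P = [[1, 3], [2]], Q = [[1, 2], [3]].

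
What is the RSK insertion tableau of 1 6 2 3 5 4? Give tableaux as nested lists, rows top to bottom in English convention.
Insert 1: appended to row 1. P = [[1]].
Insert 6: appended to row 1. P = [[1, 6]].
Insert 2: 2 bumps 6 from row 1; 6 starts row 2. P = [[1, 2], [6]].
Insert 3: appended to row 1. P = [[1, 2, 3], [6]].
Insert 5: appended to row 1. P = [[1, 2, 3, 5], [6]].
Insert 4: 4 bumps 5 from row 1; 5 bumps 6 from row 2; 6 starts row 3. P = [[1, 2, 3, 4], [5], [6]].

So P = [[1, 2, 3, 4], [5], [6]].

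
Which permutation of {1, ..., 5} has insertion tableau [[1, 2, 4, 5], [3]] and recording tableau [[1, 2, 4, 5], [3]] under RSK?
Reverse the RSK construction: for i from n down to 1, find the cell of Q containing i, remove the entry at that cell from P, and reverse-bump it up through P; the value ejected from row 1 is w(i).

Step i=5: Q has 5 at row 1, column 4; remove that cell from P, ejecting 5. So w(5) = 5. P is now [[1, 2, 4], [3]].
Step i=4: Q has 4 at row 1, column 3; remove that cell from P, ejecting 4. So w(4) = 4. P is now [[1, 2], [3]].
Step i=3: Q has 3 at row 2, column 1; remove 3 from row 2 of P and reverse-bump: 3 enters row 1 and ejects 2. So w(3) = 2. P is now [[1, 3]].
Step i=2: Q has 2 at row 1, column 2; remove that cell from P, ejecting 3. So w(2) = 3. P is now [[1]].
Step i=1: Q has 1 at row 1, column 1; remove that cell from P, ejecting 1. So w(1) = 1. P is now [].

So w = 1 3 2 4 5.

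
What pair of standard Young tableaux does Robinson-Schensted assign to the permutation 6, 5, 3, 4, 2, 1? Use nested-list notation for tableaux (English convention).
P = [[1, 4], [2], [3], [5], [6]], Q = [[1, 4], [2], [3], [5], [6]]

Insert each entry of the permutation into P by Schensted row insertion, recording in Q the position of each new cell.

Insert 6: appended to row 1. P = [[6]].
Insert 5: 5 bumps 6 from row 1; 6 starts row 2. P = [[5], [6]].
Insert 3: 3 bumps 5 from row 1; 5 bumps 6 from row 2; 6 starts row 3. P = [[3], [5], [6]].
Insert 4: appended to row 1. P = [[3, 4], [5], [6]].
Insert 2: 2 bumps 3 from row 1; 3 bumps 5 from row 2; 5 bumps 6 from row 3; 6 starts row 4. P = [[2, 4], [3], [5], [6]].
Insert 1: 1 bumps 2 from row 1; 2 bumps 3 from row 2; 3 bumps 5 from row 3; 5 bumps 6 from row 4; 6 starts row 5. P = [[1, 4], [2], [3], [5], [6]].

So P = [[1, 4], [2], [3], [5], [6]], Q = [[1, 4], [2], [3], [5], [6]].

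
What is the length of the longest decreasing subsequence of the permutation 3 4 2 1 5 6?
3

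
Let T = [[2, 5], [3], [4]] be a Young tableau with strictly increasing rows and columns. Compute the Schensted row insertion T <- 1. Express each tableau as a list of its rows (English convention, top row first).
In row 1, 1 replaces 2 (the leftmost entry greater than 1); 2 is bumped to row 2. In row 2, 2 replaces 3 (the leftmost entry greater than 2); 3 is bumped to row 3. In row 3, 3 replaces 4 (the leftmost entry greater than 3); 4 is bumped to row 4. 4 starts a new row 4. The new tableau is [[1, 5], [2], [3], [4]].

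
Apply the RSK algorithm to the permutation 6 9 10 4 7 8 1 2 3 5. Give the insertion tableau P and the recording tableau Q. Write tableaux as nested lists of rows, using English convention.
Insert each entry of the permutation into P by Schensted row insertion, recording in Q the position of each new cell.

Insert 6: appended to row 1. P = [[6]], Q = [[1]].
Insert 9: appended to row 1. P = [[6, 9]], Q = [[1, 2]].
Insert 10: appended to row 1. P = [[6, 9, 10]], Q = [[1, 2, 3]].
Insert 4: 4 bumps 6 from row 1; 6 starts row 2. P = [[4, 9, 10], [6]], Q = [[1, 2, 3], [4]].
Insert 7: 7 bumps 9 from row 1; 9 appends to row 2. P = [[4, 7, 10], [6, 9]], Q = [[1, 2, 3], [4, 5]].
Insert 8: 8 bumps 10 from row 1; 10 appends to row 2. P = [[4, 7, 8], [6, 9, 10]], Q = [[1, 2, 3], [4, 5, 6]].
Insert 1: 1 bumps 4 from row 1; 4 bumps 6 from row 2; 6 starts row 3. P = [[1, 7, 8], [4, 9, 10], [6]], Q = [[1, 2, 3], [4, 5, 6], [7]].
Insert 2: 2 bumps 7 from row 1; 7 bumps 9 from row 2; 9 appends to row 3. P = [[1, 2, 8], [4, 7, 10], [6, 9]], Q = [[1, 2, 3], [4, 5, 6], [7, 8]].
Insert 3: 3 bumps 8 from row 1; 8 bumps 10 from row 2; 10 appends to row 3. P = [[1, 2, 3], [4, 7, 8], [6, 9, 10]], Q = [[1, 2, 3], [4, 5, 6], [7, 8, 9]].
Insert 5: appended to row 1. P = [[1, 2, 3, 5], [4, 7, 8], [6, 9, 10]], Q = [[1, 2, 3, 10], [4, 5, 6], [7, 8, 9]].

So P = [[1, 2, 3, 5], [4, 7, 8], [6, 9, 10]], Q = [[1, 2, 3, 10], [4, 5, 6], [7, 8, 9]].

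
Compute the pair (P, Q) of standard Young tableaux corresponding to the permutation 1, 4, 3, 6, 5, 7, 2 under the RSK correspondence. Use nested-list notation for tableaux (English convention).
P = [[1, 2, 5, 7], [3, 6], [4]], Q = [[1, 2, 4, 6], [3, 5], [7]]

Insert each entry of the permutation into P by Schensted row insertion, recording in Q the position of each new cell.

Insert 1: appended to row 1. P = [[1]].
Insert 4: appended to row 1. P = [[1, 4]].
Insert 3: 3 bumps 4 from row 1; 4 starts row 2. P = [[1, 3], [4]].
Insert 6: appended to row 1. P = [[1, 3, 6], [4]].
Insert 5: 5 bumps 6 from row 1; 6 appends to row 2. P = [[1, 3, 5], [4, 6]].
Insert 7: appended to row 1. P = [[1, 3, 5, 7], [4, 6]].
Insert 2: 2 bumps 3 from row 1; 3 bumps 4 from row 2; 4 starts row 3. P = [[1, 2, 5, 7], [3, 6], [4]].

So P = [[1, 2, 5, 7], [3, 6], [4]], Q = [[1, 2, 4, 6], [3, 5], [7]].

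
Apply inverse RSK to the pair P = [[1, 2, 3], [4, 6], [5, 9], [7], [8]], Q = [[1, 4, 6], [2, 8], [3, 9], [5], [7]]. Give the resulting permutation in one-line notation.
Reverse the RSK construction: for i from n down to 1, find the cell of Q containing i, remove the entry at that cell from P, and reverse-bump it up through P; the value ejected from row 1 is w(i).

Step i=9: Q has 9 at row 3, column 2; remove 9 from row 3 of P and reverse-bump: 9 enters row 2 and ejects 6; 6 enters row 1 and ejects 3. So w(9) = 3. P is now [[1, 2, 6], [4, 9], [5], [7], [8]].
Step i=8: Q has 8 at row 2, column 2; remove 9 from row 2 of P and reverse-bump: 9 enters row 1 and ejects 6. So w(8) = 6. P is now [[1, 2, 9], [4], [5], [7], [8]].
Step i=7: Q has 7 at row 5, column 1; remove 8 from row 5 of P and reverse-bump: 8 enters row 4 and ejects 7; 7 enters row 3 and ejects 5; 5 enters row 2 and ejects 4; 4 enters row 1 and ejects 2. So w(7) = 2. P is now [[1, 4, 9], [5], [7], [8]].
Step i=6: Q has 6 at row 1, column 3; remove that cell from P, ejecting 9. So w(6) = 9. P is now [[1, 4], [5], [7], [8]].
Step i=5: Q has 5 at row 4, column 1; remove 8 from row 4 of P and reverse-bump: 8 enters row 3 and ejects 7; 7 enters row 2 and ejects 5; 5 enters row 1 and ejects 4. So w(5) = 4. P is now [[1, 5], [7], [8]].
Step i=4: Q has 4 at row 1, column 2; remove that cell from P, ejecting 5. So w(4) = 5. P is now [[1], [7], [8]].
Step i=3: Q has 3 at row 3, column 1; remove 8 from row 3 of P and reverse-bump: 8 enters row 2 and ejects 7; 7 enters row 1 and ejects 1. So w(3) = 1. P is now [[7], [8]].
Step i=2: Q has 2 at row 2, column 1; remove 8 from row 2 of P and reverse-bump: 8 enters row 1 and ejects 7. So w(2) = 7. P is now [[8]].
Step i=1: Q has 1 at row 1, column 1; remove that cell from P, ejecting 8. So w(1) = 8. P is now [].

So w = 8 7 1 5 4 9 2 6 3.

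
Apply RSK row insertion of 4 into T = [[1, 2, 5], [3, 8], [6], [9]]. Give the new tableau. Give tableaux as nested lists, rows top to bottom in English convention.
In row 1, 4 replaces 5 (the leftmost entry greater than 4); 5 is bumped to row 2. In row 2, 5 replaces 8 (the leftmost entry greater than 5); 8 is bumped to row 3. 8 is appended to row 3. The new tableau is [[1, 2, 4], [3, 5], [6, 8], [9]].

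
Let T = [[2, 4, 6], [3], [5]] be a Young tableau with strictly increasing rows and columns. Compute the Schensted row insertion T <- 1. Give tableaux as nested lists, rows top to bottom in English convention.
[[1, 4, 6], [2], [3], [5]]

In row 1, 1 replaces 2 (the leftmost entry greater than 1); 2 is bumped to row 2. In row 2, 2 replaces 3 (the leftmost entry greater than 2); 3 is bumped to row 3. In row 3, 3 replaces 5 (the leftmost entry greater than 3); 5 is bumped to row 4. 5 starts a new row 4. The new tableau is [[1, 4, 6], [2], [3], [5]].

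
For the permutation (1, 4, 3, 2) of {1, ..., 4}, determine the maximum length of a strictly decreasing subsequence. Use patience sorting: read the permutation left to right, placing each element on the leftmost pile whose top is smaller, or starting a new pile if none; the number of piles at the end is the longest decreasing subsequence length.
1: new pile. tops = [1]
4: onto pile 1 (replacing 1). tops = [4]
3: new pile. tops = [4, 3]
2: new pile. tops = [4, 3, 2]

3 piles, so the longest decreasing subsequence has length 3.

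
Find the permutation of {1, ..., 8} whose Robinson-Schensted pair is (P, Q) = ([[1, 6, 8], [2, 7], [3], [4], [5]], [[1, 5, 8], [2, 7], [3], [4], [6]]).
5 4 3 2 7 1 6 8

Reverse the RSK construction: for i from n down to 1, find the cell of Q containing i, remove the entry at that cell from P, and reverse-bump it up through P; the value ejected from row 1 is w(i).

Step i=8: Q has 8 at row 1, column 3; remove that cell from P, ejecting 8. So w(8) = 8. P is now [[1, 6], [2, 7], [3], [4], [5]].
Step i=7: Q has 7 at row 2, column 2; remove 7 from row 2 of P and reverse-bump: 7 enters row 1 and ejects 6. So w(7) = 6. P is now [[1, 7], [2], [3], [4], [5]].
Step i=6: Q has 6 at row 5, column 1; remove 5 from row 5 of P and reverse-bump: 5 enters row 4 and ejects 4; 4 enters row 3 and ejects 3; 3 enters row 2 and ejects 2; 2 enters row 1 and ejects 1. So w(6) = 1. P is now [[2, 7], [3], [4], [5]].
Step i=5: Q has 5 at row 1, column 2; remove that cell from P, ejecting 7. So w(5) = 7. P is now [[2], [3], [4], [5]].
Step i=4: Q has 4 at row 4, column 1; remove 5 from row 4 of P and reverse-bump: 5 enters row 3 and ejects 4; 4 enters row 2 and ejects 3; 3 enters row 1 and ejects 2. So w(4) = 2. P is now [[3], [4], [5]].
Step i=3: Q has 3 at row 3, column 1; remove 5 from row 3 of P and reverse-bump: 5 enters row 2 and ejects 4; 4 enters row 1 and ejects 3. So w(3) = 3. P is now [[4], [5]].
Step i=2: Q has 2 at row 2, column 1; remove 5 from row 2 of P and reverse-bump: 5 enters row 1 and ejects 4. So w(2) = 4. P is now [[5]].
Step i=1: Q has 1 at row 1, column 1; remove that cell from P, ejecting 5. So w(1) = 5. P is now [].

So w = 5 4 3 2 7 1 6 8.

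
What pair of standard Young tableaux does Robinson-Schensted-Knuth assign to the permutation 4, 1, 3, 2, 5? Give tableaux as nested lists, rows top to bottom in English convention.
Insert each entry of the permutation into P by Schensted row insertion, recording in Q the position of each new cell.

Insert 4: appended to row 1. P = [[4]].
Insert 1: 1 bumps 4 from row 1; 4 starts row 2. P = [[1], [4]].
Insert 3: appended to row 1. P = [[1, 3], [4]].
Insert 2: 2 bumps 3 from row 1; 3 bumps 4 from row 2; 4 starts row 3. P = [[1, 2], [3], [4]].
Insert 5: appended to row 1. P = [[1, 2, 5], [3], [4]].

So P = [[1, 2, 5], [3], [4]], Q = [[1, 3, 5], [2], [4]].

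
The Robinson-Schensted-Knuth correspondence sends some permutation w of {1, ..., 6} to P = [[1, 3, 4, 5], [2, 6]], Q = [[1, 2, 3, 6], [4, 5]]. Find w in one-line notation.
2 3 6 1 4 5

Reverse the RSK construction: for i from n down to 1, find the cell of Q containing i, remove the entry at that cell from P, and reverse-bump it up through P; the value ejected from row 1 is w(i).

Step i=6: Q has 6 at row 1, column 4; remove that cell from P, ejecting 5. So w(6) = 5. P is now [[1, 3, 4], [2, 6]].
Step i=5: Q has 5 at row 2, column 2; remove 6 from row 2 of P and reverse-bump: 6 enters row 1 and ejects 4. So w(5) = 4. P is now [[1, 3, 6], [2]].
Step i=4: Q has 4 at row 2, column 1; remove 2 from row 2 of P and reverse-bump: 2 enters row 1 and ejects 1. So w(4) = 1. P is now [[2, 3, 6]].
Step i=3: Q has 3 at row 1, column 3; remove that cell from P, ejecting 6. So w(3) = 6. P is now [[2, 3]].
Step i=2: Q has 2 at row 1, column 2; remove that cell from P, ejecting 3. So w(2) = 3. P is now [[2]].
Step i=1: Q has 1 at row 1, column 1; remove that cell from P, ejecting 2. So w(1) = 2. P is now [].

So w = 2 3 6 1 4 5.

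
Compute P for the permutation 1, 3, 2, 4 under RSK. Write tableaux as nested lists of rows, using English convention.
Insert 1: appended to row 1. P = [[1]].
Insert 3: appended to row 1. P = [[1, 3]].
Insert 2: 2 bumps 3 from row 1; 3 starts row 2. P = [[1, 2], [3]].
Insert 4: appended to row 1. P = [[1, 2, 4], [3]].

So P = [[1, 2, 4], [3]].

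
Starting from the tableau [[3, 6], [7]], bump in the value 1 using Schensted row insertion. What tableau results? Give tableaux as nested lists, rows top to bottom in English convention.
[[1, 6], [3], [7]]

In row 1, 1 replaces 3 (the leftmost entry greater than 1); 3 is bumped to row 2. In row 2, 3 replaces 7 (the leftmost entry greater than 3); 7 is bumped to row 3. 7 starts a new row 3. The new tableau is [[1, 6], [3], [7]].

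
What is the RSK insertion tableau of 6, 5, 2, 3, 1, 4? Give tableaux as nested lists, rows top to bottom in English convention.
Insert 6: appended to row 1. P = [[6]].
Insert 5: 5 bumps 6 from row 1; 6 starts row 2. P = [[5], [6]].
Insert 2: 2 bumps 5 from row 1; 5 bumps 6 from row 2; 6 starts row 3. P = [[2], [5], [6]].
Insert 3: appended to row 1. P = [[2, 3], [5], [6]].
Insert 1: 1 bumps 2 from row 1; 2 bumps 5 from row 2; 5 bumps 6 from row 3; 6 starts row 4. P = [[1, 3], [2], [5], [6]].
Insert 4: appended to row 1. P = [[1, 3, 4], [2], [5], [6]].

So P = [[1, 3, 4], [2], [5], [6]].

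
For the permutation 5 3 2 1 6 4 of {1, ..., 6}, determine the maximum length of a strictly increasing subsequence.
2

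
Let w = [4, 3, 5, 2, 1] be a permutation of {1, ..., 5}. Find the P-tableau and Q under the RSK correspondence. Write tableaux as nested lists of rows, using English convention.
P = [[1, 5], [2], [3], [4]], Q = [[1, 3], [2], [4], [5]]

Insert each entry of the permutation into P by Schensted row insertion, recording in Q the position of each new cell.

Insert 4: appended to row 1. P = [[4]].
Insert 3: 3 bumps 4 from row 1; 4 starts row 2. P = [[3], [4]].
Insert 5: appended to row 1. P = [[3, 5], [4]].
Insert 2: 2 bumps 3 from row 1; 3 bumps 4 from row 2; 4 starts row 3. P = [[2, 5], [3], [4]].
Insert 1: 1 bumps 2 from row 1; 2 bumps 3 from row 2; 3 bumps 4 from row 3; 4 starts row 4. P = [[1, 5], [2], [3], [4]].

So P = [[1, 5], [2], [3], [4]], Q = [[1, 3], [2], [4], [5]].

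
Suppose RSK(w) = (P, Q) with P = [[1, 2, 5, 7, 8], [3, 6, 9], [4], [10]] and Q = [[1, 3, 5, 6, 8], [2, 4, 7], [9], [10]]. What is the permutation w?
4 1 6 3 5 10 7 9 8 2

Reverse the RSK construction: for i from n down to 1, find the cell of Q containing i, remove the entry at that cell from P, and reverse-bump it up through P; the value ejected from row 1 is w(i).

Step i=10: Q has 10 at row 4, column 1; remove 10 from row 4 of P and reverse-bump: 10 enters row 3 and ejects 4; 4 enters row 2 and ejects 3; 3 enters row 1 and ejects 2. So w(10) = 2. P is now [[1, 3, 5, 7, 8], [4, 6, 9], [10]].
Step i=9: Q has 9 at row 3, column 1; remove 10 from row 3 of P and reverse-bump: 10 enters row 2 and ejects 9; 9 enters row 1 and ejects 8. So w(9) = 8. P is now [[1, 3, 5, 7, 9], [4, 6, 10]].
Step i=8: Q has 8 at row 1, column 5; remove that cell from P, ejecting 9. So w(8) = 9. P is now [[1, 3, 5, 7], [4, 6, 10]].
Step i=7: Q has 7 at row 2, column 3; remove 10 from row 2 of P and reverse-bump: 10 enters row 1 and ejects 7. So w(7) = 7. P is now [[1, 3, 5, 10], [4, 6]].
Step i=6: Q has 6 at row 1, column 4; remove that cell from P, ejecting 10. So w(6) = 10. P is now [[1, 3, 5], [4, 6]].
Step i=5: Q has 5 at row 1, column 3; remove that cell from P, ejecting 5. So w(5) = 5. P is now [[1, 3], [4, 6]].
Step i=4: Q has 4 at row 2, column 2; remove 6 from row 2 of P and reverse-bump: 6 enters row 1 and ejects 3. So w(4) = 3. P is now [[1, 6], [4]].
Step i=3: Q has 3 at row 1, column 2; remove that cell from P, ejecting 6. So w(3) = 6. P is now [[1], [4]].
Step i=2: Q has 2 at row 2, column 1; remove 4 from row 2 of P and reverse-bump: 4 enters row 1 and ejects 1. So w(2) = 1. P is now [[4]].
Step i=1: Q has 1 at row 1, column 1; remove that cell from P, ejecting 4. So w(1) = 4. P is now [].

So w = 4 1 6 3 5 10 7 9 8 2.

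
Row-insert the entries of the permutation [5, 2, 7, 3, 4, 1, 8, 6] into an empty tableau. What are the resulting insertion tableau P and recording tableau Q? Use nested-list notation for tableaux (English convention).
P = [[1, 3, 4, 6], [2, 7, 8], [5]], Q = [[1, 3, 5, 7], [2, 4, 8], [6]]

Insert each entry of the permutation into P by Schensted row insertion, recording in Q the position of each new cell.

Insert 5: appended to row 1. P = [[5]], Q = [[1]].
Insert 2: 2 bumps 5 from row 1; 5 starts row 2. P = [[2], [5]], Q = [[1], [2]].
Insert 7: appended to row 1. P = [[2, 7], [5]], Q = [[1, 3], [2]].
Insert 3: 3 bumps 7 from row 1; 7 appends to row 2. P = [[2, 3], [5, 7]], Q = [[1, 3], [2, 4]].
Insert 4: appended to row 1. P = [[2, 3, 4], [5, 7]], Q = [[1, 3, 5], [2, 4]].
Insert 1: 1 bumps 2 from row 1; 2 bumps 5 from row 2; 5 starts row 3. P = [[1, 3, 4], [2, 7], [5]], Q = [[1, 3, 5], [2, 4], [6]].
Insert 8: appended to row 1. P = [[1, 3, 4, 8], [2, 7], [5]], Q = [[1, 3, 5, 7], [2, 4], [6]].
Insert 6: 6 bumps 8 from row 1; 8 appends to row 2. P = [[1, 3, 4, 6], [2, 7, 8], [5]], Q = [[1, 3, 5, 7], [2, 4, 8], [6]].

So P = [[1, 3, 4, 6], [2, 7, 8], [5]], Q = [[1, 3, 5, 7], [2, 4, 8], [6]].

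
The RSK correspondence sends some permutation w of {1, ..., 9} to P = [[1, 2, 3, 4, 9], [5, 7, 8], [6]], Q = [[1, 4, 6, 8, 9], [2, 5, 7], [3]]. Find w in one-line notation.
6 5 1 7 2 8 3 4 9

Reverse the RSK construction: for i from n down to 1, find the cell of Q containing i, remove the entry at that cell from P, and reverse-bump it up through P; the value ejected from row 1 is w(i).

Step i=9: Q has 9 at row 1, column 5; remove that cell from P, ejecting 9. So w(9) = 9. P is now [[1, 2, 3, 4], [5, 7, 8], [6]].
Step i=8: Q has 8 at row 1, column 4; remove that cell from P, ejecting 4. So w(8) = 4. P is now [[1, 2, 3], [5, 7, 8], [6]].
Step i=7: Q has 7 at row 2, column 3; remove 8 from row 2 of P and reverse-bump: 8 enters row 1 and ejects 3. So w(7) = 3. P is now [[1, 2, 8], [5, 7], [6]].
Step i=6: Q has 6 at row 1, column 3; remove that cell from P, ejecting 8. So w(6) = 8. P is now [[1, 2], [5, 7], [6]].
Step i=5: Q has 5 at row 2, column 2; remove 7 from row 2 of P and reverse-bump: 7 enters row 1 and ejects 2. So w(5) = 2. P is now [[1, 7], [5], [6]].
Step i=4: Q has 4 at row 1, column 2; remove that cell from P, ejecting 7. So w(4) = 7. P is now [[1], [5], [6]].
Step i=3: Q has 3 at row 3, column 1; remove 6 from row 3 of P and reverse-bump: 6 enters row 2 and ejects 5; 5 enters row 1 and ejects 1. So w(3) = 1. P is now [[5], [6]].
Step i=2: Q has 2 at row 2, column 1; remove 6 from row 2 of P and reverse-bump: 6 enters row 1 and ejects 5. So w(2) = 5. P is now [[6]].
Step i=1: Q has 1 at row 1, column 1; remove that cell from P, ejecting 6. So w(1) = 6. P is now [].

So w = 6 5 1 7 2 8 3 4 9.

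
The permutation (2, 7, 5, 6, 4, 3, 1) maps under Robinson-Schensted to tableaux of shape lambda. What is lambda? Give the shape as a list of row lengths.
Row-insert each entry into an empty tableau.

After inserting 2: P = [[2]].
After inserting 7: P = [[2, 7]].
After inserting 5: P = [[2, 5], [7]].
After inserting 6: P = [[2, 5, 6], [7]].
After inserting 4: P = [[2, 4, 6], [5], [7]].
After inserting 3: P = [[2, 3, 6], [4], [5], [7]].
After inserting 1: P = [[1, 3, 6], [2], [4], [5], [7]].

The final insertion tableau P = [[1, 3, 6], [2], [4], [5], [7]] has shape [3, 1, 1, 1, 1].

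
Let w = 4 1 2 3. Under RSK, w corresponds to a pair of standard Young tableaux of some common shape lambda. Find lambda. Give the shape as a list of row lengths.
[3, 1]

RSK row insertion gives P = [[1, 2, 3], [4]], which has shape [3, 1].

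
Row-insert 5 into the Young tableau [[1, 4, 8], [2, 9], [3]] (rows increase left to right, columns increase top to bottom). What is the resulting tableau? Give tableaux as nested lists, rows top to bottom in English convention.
[[1, 4, 5], [2, 8], [3, 9]]

In row 1, 5 replaces 8 (the leftmost entry greater than 5); 8 is bumped to row 2. In row 2, 8 replaces 9 (the leftmost entry greater than 8); 9 is bumped to row 3. 9 is appended to row 3. The new tableau is [[1, 4, 5], [2, 8], [3, 9]].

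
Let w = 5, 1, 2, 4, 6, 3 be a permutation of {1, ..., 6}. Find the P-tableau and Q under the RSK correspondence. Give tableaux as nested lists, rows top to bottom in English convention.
Insert each entry of the permutation into P by Schensted row insertion, recording in Q the position of each new cell.

After inserting 5: P = [[5]].
After inserting 1: P = [[1], [5]].
After inserting 2: P = [[1, 2], [5]].
After inserting 4: P = [[1, 2, 4], [5]].
After inserting 6: P = [[1, 2, 4, 6], [5]].
After inserting 3: P = [[1, 2, 3, 6], [4], [5]].

So P = [[1, 2, 3, 6], [4], [5]], Q = [[1, 3, 4, 5], [2], [6]].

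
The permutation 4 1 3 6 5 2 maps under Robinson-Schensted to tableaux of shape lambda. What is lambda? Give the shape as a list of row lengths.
[3, 2, 1]

Row-insert each entry into an empty tableau.

After inserting 4: P = [[4]].
After inserting 1: P = [[1], [4]].
After inserting 3: P = [[1, 3], [4]].
After inserting 6: P = [[1, 3, 6], [4]].
After inserting 5: P = [[1, 3, 5], [4, 6]].
After inserting 2: P = [[1, 2, 5], [3, 6], [4]].

The final insertion tableau P = [[1, 2, 5], [3, 6], [4]] has shape [3, 2, 1].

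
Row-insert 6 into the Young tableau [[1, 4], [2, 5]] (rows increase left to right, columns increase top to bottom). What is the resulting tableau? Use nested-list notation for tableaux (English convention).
6 is larger than every entry of row 1, so it is appended to row 1. The new tableau is [[1, 4, 6], [2, 5]].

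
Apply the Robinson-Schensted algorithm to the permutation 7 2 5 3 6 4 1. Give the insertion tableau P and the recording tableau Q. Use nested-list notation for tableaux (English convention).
Insert each entry of the permutation into P by Schensted row insertion, recording in Q the position of each new cell.

Insert 7: appended to row 1. P = [[7]].
Insert 2: 2 bumps 7 from row 1; 7 starts row 2. P = [[2], [7]].
Insert 5: appended to row 1. P = [[2, 5], [7]].
Insert 3: 3 bumps 5 from row 1; 5 bumps 7 from row 2; 7 starts row 3. P = [[2, 3], [5], [7]].
Insert 6: appended to row 1. P = [[2, 3, 6], [5], [7]].
Insert 4: 4 bumps 6 from row 1; 6 appends to row 2. P = [[2, 3, 4], [5, 6], [7]].
Insert 1: 1 bumps 2 from row 1; 2 bumps 5 from row 2; 5 bumps 7 from row 3; 7 starts row 4. P = [[1, 3, 4], [2, 6], [5], [7]].

So P = [[1, 3, 4], [2, 6], [5], [7]], Q = [[1, 3, 5], [2, 6], [4], [7]].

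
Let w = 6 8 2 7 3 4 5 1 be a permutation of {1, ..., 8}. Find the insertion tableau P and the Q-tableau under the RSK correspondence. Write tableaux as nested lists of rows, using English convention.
Insert each entry of the permutation into P by Schensted row insertion, recording in Q the position of each new cell.

After inserting 6: P = [[6]].
After inserting 8: P = [[6, 8]].
After inserting 2: P = [[2, 8], [6]].
After inserting 7: P = [[2, 7], [6, 8]].
After inserting 3: P = [[2, 3], [6, 7], [8]].
After inserting 4: P = [[2, 3, 4], [6, 7], [8]].
After inserting 5: P = [[2, 3, 4, 5], [6, 7], [8]].
After inserting 1: P = [[1, 3, 4, 5], [2, 7], [6], [8]].

So P = [[1, 3, 4, 5], [2, 7], [6], [8]], Q = [[1, 2, 6, 7], [3, 4], [5], [8]].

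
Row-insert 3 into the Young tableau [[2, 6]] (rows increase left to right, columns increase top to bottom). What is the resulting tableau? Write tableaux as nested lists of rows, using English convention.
[[2, 3], [6]]

In row 1, 3 replaces 6 (the leftmost entry greater than 3); 6 is bumped to row 2. 6 starts a new row 2. The new tableau is [[2, 3], [6]].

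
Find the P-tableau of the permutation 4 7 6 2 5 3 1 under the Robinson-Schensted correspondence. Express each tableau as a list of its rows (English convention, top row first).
After inserting 4: P = [[4]].
After inserting 7: P = [[4, 7]].
After inserting 6: P = [[4, 6], [7]].
After inserting 2: P = [[2, 6], [4], [7]].
After inserting 5: P = [[2, 5], [4, 6], [7]].
After inserting 3: P = [[2, 3], [4, 5], [6], [7]].
After inserting 1: P = [[1, 3], [2, 5], [4], [6], [7]].

So P = [[1, 3], [2, 5], [4], [6], [7]].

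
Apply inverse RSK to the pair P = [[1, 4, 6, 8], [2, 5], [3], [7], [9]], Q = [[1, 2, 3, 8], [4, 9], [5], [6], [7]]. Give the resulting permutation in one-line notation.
Reverse RSK: for i = n, n-1, ..., 1, locate i in Q, remove the corresponding corner cell from P, and reverse-bump its entry up through P; the value ejected from row 1 is w(i).

So w = 3 5 9 7 6 2 1 8 4.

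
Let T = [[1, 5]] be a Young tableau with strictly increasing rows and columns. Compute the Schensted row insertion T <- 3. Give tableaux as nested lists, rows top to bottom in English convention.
In row 1, 3 replaces 5 (the leftmost entry greater than 3); 5 is bumped to row 2. 5 starts a new row 2. The new tableau is [[1, 3], [5]].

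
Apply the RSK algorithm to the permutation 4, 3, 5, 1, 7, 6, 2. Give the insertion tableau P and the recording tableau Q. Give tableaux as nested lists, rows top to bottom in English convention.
P = [[1, 2, 6], [3, 5], [4, 7]], Q = [[1, 3, 5], [2, 6], [4, 7]]

Insert each entry of the permutation into P by Schensted row insertion, recording in Q the position of each new cell.

Insert 4: appended to row 1. P = [[4]], Q = [[1]].
Insert 3: 3 bumps 4 from row 1; 4 starts row 2. P = [[3], [4]], Q = [[1], [2]].
Insert 5: appended to row 1. P = [[3, 5], [4]], Q = [[1, 3], [2]].
Insert 1: 1 bumps 3 from row 1; 3 bumps 4 from row 2; 4 starts row 3. P = [[1, 5], [3], [4]], Q = [[1, 3], [2], [4]].
Insert 7: appended to row 1. P = [[1, 5, 7], [3], [4]], Q = [[1, 3, 5], [2], [4]].
Insert 6: 6 bumps 7 from row 1; 7 appends to row 2. P = [[1, 5, 6], [3, 7], [4]], Q = [[1, 3, 5], [2, 6], [4]].
Insert 2: 2 bumps 5 from row 1; 5 bumps 7 from row 2; 7 appends to row 3. P = [[1, 2, 6], [3, 5], [4, 7]], Q = [[1, 3, 5], [2, 6], [4, 7]].

So P = [[1, 2, 6], [3, 5], [4, 7]], Q = [[1, 3, 5], [2, 6], [4, 7]].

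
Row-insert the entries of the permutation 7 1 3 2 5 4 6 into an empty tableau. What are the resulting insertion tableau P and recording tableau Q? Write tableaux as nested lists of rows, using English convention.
Insert each entry of the permutation into P by Schensted row insertion, recording in Q the position of each new cell.

Insert 7: appended to row 1. P = [[7]].
Insert 1: 1 bumps 7 from row 1; 7 starts row 2. P = [[1], [7]].
Insert 3: appended to row 1. P = [[1, 3], [7]].
Insert 2: 2 bumps 3 from row 1; 3 bumps 7 from row 2; 7 starts row 3. P = [[1, 2], [3], [7]].
Insert 5: appended to row 1. P = [[1, 2, 5], [3], [7]].
Insert 4: 4 bumps 5 from row 1; 5 appends to row 2. P = [[1, 2, 4], [3, 5], [7]].
Insert 6: appended to row 1. P = [[1, 2, 4, 6], [3, 5], [7]].

So P = [[1, 2, 4, 6], [3, 5], [7]], Q = [[1, 3, 5, 7], [2, 6], [4]].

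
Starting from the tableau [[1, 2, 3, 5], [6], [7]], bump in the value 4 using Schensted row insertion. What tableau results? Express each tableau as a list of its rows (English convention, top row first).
[[1, 2, 3, 4], [5], [6], [7]]

In row 1, 4 replaces 5 (the leftmost entry greater than 4); 5 is bumped to row 2. In row 2, 5 replaces 6 (the leftmost entry greater than 5); 6 is bumped to row 3. In row 3, 6 replaces 7 (the leftmost entry greater than 6); 7 is bumped to row 4. 7 starts a new row 4. The new tableau is [[1, 2, 3, 4], [5], [6], [7]].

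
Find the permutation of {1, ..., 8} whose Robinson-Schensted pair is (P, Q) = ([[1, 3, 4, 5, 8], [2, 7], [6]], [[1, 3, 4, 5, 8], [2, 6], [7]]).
6 2 3 4 7 5 1 8

Reverse the RSK construction: for i from n down to 1, find the cell of Q containing i, remove the entry at that cell from P, and reverse-bump it up through P; the value ejected from row 1 is w(i).

Step i=8: Q has 8 at row 1, column 5; remove that cell from P, ejecting 8. So w(8) = 8. P is now [[1, 3, 4, 5], [2, 7], [6]].
Step i=7: Q has 7 at row 3, column 1; remove 6 from row 3 of P and reverse-bump: 6 enters row 2 and ejects 2; 2 enters row 1 and ejects 1. So w(7) = 1. P is now [[2, 3, 4, 5], [6, 7]].
Step i=6: Q has 6 at row 2, column 2; remove 7 from row 2 of P and reverse-bump: 7 enters row 1 and ejects 5. So w(6) = 5. P is now [[2, 3, 4, 7], [6]].
Step i=5: Q has 5 at row 1, column 4; remove that cell from P, ejecting 7. So w(5) = 7. P is now [[2, 3, 4], [6]].
Step i=4: Q has 4 at row 1, column 3; remove that cell from P, ejecting 4. So w(4) = 4. P is now [[2, 3], [6]].
Step i=3: Q has 3 at row 1, column 2; remove that cell from P, ejecting 3. So w(3) = 3. P is now [[2], [6]].
Step i=2: Q has 2 at row 2, column 1; remove 6 from row 2 of P and reverse-bump: 6 enters row 1 and ejects 2. So w(2) = 2. P is now [[6]].
Step i=1: Q has 1 at row 1, column 1; remove that cell from P, ejecting 6. So w(1) = 6. P is now [].

So w = 6 2 3 4 7 5 1 8.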